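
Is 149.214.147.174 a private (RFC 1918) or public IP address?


RFC 1918 private ranges:
  10.0.0.0/8 (10.0.0.0 - 10.255.255.255)
  172.16.0.0/12 (172.16.0.0 - 172.31.255.255)
  192.168.0.0/16 (192.168.0.0 - 192.168.255.255)
Public (not in any RFC 1918 range)


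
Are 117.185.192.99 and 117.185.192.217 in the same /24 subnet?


Mask: 255.255.255.0
117.185.192.99 AND mask = 117.185.192.0
117.185.192.217 AND mask = 117.185.192.0
Yes, same subnet (117.185.192.0)


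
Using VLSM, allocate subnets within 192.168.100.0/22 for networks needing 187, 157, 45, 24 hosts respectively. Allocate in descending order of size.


187 hosts -> /24 (254 usable): 192.168.100.0/24
157 hosts -> /24 (254 usable): 192.168.101.0/24
45 hosts -> /26 (62 usable): 192.168.102.0/26
24 hosts -> /27 (30 usable): 192.168.102.64/27
Allocation: 192.168.100.0/24 (187 hosts, 254 usable); 192.168.101.0/24 (157 hosts, 254 usable); 192.168.102.0/26 (45 hosts, 62 usable); 192.168.102.64/27 (24 hosts, 30 usable)


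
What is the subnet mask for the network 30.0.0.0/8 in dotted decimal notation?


/8 means 8 network bits, 24 host bits
Binary: 11111111000000000000000000000000
Mask: 255.0.0.0


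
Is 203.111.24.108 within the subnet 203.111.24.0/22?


Subnet network: 203.111.24.0
Test IP AND mask: 203.111.24.0
Yes, 203.111.24.108 is in 203.111.24.0/22


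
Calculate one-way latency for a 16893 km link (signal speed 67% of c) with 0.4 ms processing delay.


Speed = 0.67 * 3e5 km/s = 201000 km/s
Propagation delay = 16893 / 201000 = 0.084 s = 84.0448 ms
Processing delay = 0.4 ms
Total one-way latency = 84.4448 ms


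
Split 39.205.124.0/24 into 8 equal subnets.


New prefix = 24 + 3 = 27
Each subnet has 32 addresses
  39.205.124.0/27
  39.205.124.32/27
  39.205.124.64/27
  39.205.124.96/27
  39.205.124.128/27
  39.205.124.160/27
  39.205.124.192/27
  39.205.124.224/27
Subnets: 39.205.124.0/27, 39.205.124.32/27, 39.205.124.64/27, 39.205.124.96/27, 39.205.124.128/27, 39.205.124.160/27, 39.205.124.192/27, 39.205.124.224/27


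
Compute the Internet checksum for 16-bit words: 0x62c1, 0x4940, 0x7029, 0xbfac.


Sum all words (with carry folding):
+ 0x62c1 = 0x62c1
+ 0x4940 = 0xac01
+ 0x7029 = 0x1c2b
+ 0xbfac = 0xdbd7
One's complement: ~0xdbd7
Checksum = 0x2428


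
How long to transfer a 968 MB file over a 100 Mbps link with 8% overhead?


Effective throughput = 100 * (1 - 8/100) = 92 Mbps
File size in Mb = 968 * 8 = 7744 Mb
Time = 7744 / 92
Time = 84.1739 seconds


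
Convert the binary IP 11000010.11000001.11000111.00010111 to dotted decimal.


11000010 = 194
11000001 = 193
11000111 = 199
00010111 = 23
IP: 194.193.199.23


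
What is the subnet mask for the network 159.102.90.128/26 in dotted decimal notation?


/26 means 26 network bits, 6 host bits
Binary: 11111111111111111111111111000000
Mask: 255.255.255.192


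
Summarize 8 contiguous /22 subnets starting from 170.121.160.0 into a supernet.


Original prefix: /22
Number of subnets: 8 = 2^3
New prefix = 22 - 3 = 19
Supernet: 170.121.160.0/19


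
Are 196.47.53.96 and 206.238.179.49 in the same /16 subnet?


Mask: 255.255.0.0
196.47.53.96 AND mask = 196.47.0.0
206.238.179.49 AND mask = 206.238.0.0
No, different subnets (196.47.0.0 vs 206.238.0.0)


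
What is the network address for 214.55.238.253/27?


IP:   11010110.00110111.11101110.11111101
Mask: 11111111.11111111.11111111.11100000
AND operation:
Net:  11010110.00110111.11101110.11100000
Network: 214.55.238.224/27


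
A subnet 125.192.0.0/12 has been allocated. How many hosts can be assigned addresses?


Host bits = 32 - 12 = 20
Total addresses = 2^20 = 1048576
Usable = total - 2 (network and broadcast)
Usable hosts: 1048574


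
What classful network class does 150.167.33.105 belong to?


First octet: 150
Binary: 10010110
10xxxxxx -> Class B (128-191)
Class B, default mask 255.255.0.0 (/16)


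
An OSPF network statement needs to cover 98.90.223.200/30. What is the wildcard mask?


Subnet mask: 255.255.255.252
Wildcard = 255.255.255.255 - subnet mask
255 - 255 = 0
255 - 255 = 0
255 - 255 = 0
255 - 252 = 3
Wildcard: 0.0.0.3


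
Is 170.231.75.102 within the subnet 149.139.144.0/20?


Subnet network: 149.139.144.0
Test IP AND mask: 170.231.64.0
No, 170.231.75.102 is not in 149.139.144.0/20


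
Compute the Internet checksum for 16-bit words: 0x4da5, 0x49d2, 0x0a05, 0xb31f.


Sum all words (with carry folding):
+ 0x4da5 = 0x4da5
+ 0x49d2 = 0x9777
+ 0x0a05 = 0xa17c
+ 0xb31f = 0x549c
One's complement: ~0x549c
Checksum = 0xab63


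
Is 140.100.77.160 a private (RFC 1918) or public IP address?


RFC 1918 private ranges:
  10.0.0.0/8 (10.0.0.0 - 10.255.255.255)
  172.16.0.0/12 (172.16.0.0 - 172.31.255.255)
  192.168.0.0/16 (192.168.0.0 - 192.168.255.255)
Public (not in any RFC 1918 range)


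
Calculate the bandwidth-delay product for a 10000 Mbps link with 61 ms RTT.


BDP = bandwidth * RTT
= 10000 Mbps * 61 ms
= 10000 * 1e6 * 61 / 1000 bits
= 610000000 bits
= 76250000 bytes
= 74462.8906 KB
BDP = 610000000 bits (76250000 bytes)


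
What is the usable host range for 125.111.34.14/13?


Network: 125.104.0.0
Broadcast: 125.111.255.255
First usable = network + 1
Last usable = broadcast - 1
Range: 125.104.0.1 to 125.111.255.254


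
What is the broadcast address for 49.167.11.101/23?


Network: 49.167.10.0/23
Host bits = 9
Set all host bits to 1:
Broadcast: 49.167.11.255


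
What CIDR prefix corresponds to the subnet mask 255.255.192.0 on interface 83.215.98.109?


Binary: 11111111.11111111.11000000.00000000
Count leading 1s
Prefix: /18


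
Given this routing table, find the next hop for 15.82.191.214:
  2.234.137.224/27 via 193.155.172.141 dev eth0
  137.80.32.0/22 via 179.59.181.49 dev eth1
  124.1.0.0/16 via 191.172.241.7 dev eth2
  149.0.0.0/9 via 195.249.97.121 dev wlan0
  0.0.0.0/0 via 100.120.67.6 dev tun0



Longest prefix match for 15.82.191.214:
  /27 2.234.137.224: no
  /22 137.80.32.0: no
  /16 124.1.0.0: no
  /9 149.0.0.0: no
  /0 0.0.0.0: MATCH
Selected: next-hop 100.120.67.6 via tun0 (matched /0)


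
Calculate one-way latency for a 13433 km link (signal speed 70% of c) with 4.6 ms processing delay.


Speed = 0.7 * 3e5 km/s = 210000 km/s
Propagation delay = 13433 / 210000 = 0.064 s = 63.9667 ms
Processing delay = 4.6 ms
Total one-way latency = 68.5667 ms


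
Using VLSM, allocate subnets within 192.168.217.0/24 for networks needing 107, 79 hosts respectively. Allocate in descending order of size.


107 hosts -> /25 (126 usable): 192.168.217.0/25
79 hosts -> /25 (126 usable): 192.168.217.128/25
Allocation: 192.168.217.0/25 (107 hosts, 126 usable); 192.168.217.128/25 (79 hosts, 126 usable)


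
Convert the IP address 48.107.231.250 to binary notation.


48 = 00110000
107 = 01101011
231 = 11100111
250 = 11111010
Binary: 00110000.01101011.11100111.11111010


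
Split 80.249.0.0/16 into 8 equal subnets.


New prefix = 16 + 3 = 19
Each subnet has 8192 addresses
  80.249.0.0/19
  80.249.32.0/19
  80.249.64.0/19
  80.249.96.0/19
  80.249.128.0/19
  80.249.160.0/19
  80.249.192.0/19
  80.249.224.0/19
Subnets: 80.249.0.0/19, 80.249.32.0/19, 80.249.64.0/19, 80.249.96.0/19, 80.249.128.0/19, 80.249.160.0/19, 80.249.192.0/19, 80.249.224.0/19


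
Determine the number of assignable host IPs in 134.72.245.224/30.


Host bits = 32 - 30 = 2
Total addresses = 2^2 = 4
Usable = total - 2 (network and broadcast)
Usable hosts: 2


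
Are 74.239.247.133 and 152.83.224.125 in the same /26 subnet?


Mask: 255.255.255.192
74.239.247.133 AND mask = 74.239.247.128
152.83.224.125 AND mask = 152.83.224.64
No, different subnets (74.239.247.128 vs 152.83.224.64)


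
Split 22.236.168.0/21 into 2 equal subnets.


New prefix = 21 + 1 = 22
Each subnet has 1024 addresses
  22.236.168.0/22
  22.236.172.0/22
Subnets: 22.236.168.0/22, 22.236.172.0/22


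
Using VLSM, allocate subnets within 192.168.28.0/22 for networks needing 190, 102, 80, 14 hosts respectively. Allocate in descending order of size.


190 hosts -> /24 (254 usable): 192.168.28.0/24
102 hosts -> /25 (126 usable): 192.168.29.0/25
80 hosts -> /25 (126 usable): 192.168.29.128/25
14 hosts -> /28 (14 usable): 192.168.30.0/28
Allocation: 192.168.28.0/24 (190 hosts, 254 usable); 192.168.29.0/25 (102 hosts, 126 usable); 192.168.29.128/25 (80 hosts, 126 usable); 192.168.30.0/28 (14 hosts, 14 usable)


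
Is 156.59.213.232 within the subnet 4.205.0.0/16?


Subnet network: 4.205.0.0
Test IP AND mask: 156.59.0.0
No, 156.59.213.232 is not in 4.205.0.0/16


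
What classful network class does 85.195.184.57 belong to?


First octet: 85
Binary: 01010101
0xxxxxxx -> Class A (1-126)
Class A, default mask 255.0.0.0 (/8)


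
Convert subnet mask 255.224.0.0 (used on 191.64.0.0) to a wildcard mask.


Subnet mask: 255.224.0.0
Wildcard = 255.255.255.255 - subnet mask
255 - 255 = 0
255 - 224 = 31
255 - 0 = 255
255 - 0 = 255
Wildcard: 0.31.255.255


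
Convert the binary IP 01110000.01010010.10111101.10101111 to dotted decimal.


01110000 = 112
01010010 = 82
10111101 = 189
10101111 = 175
IP: 112.82.189.175


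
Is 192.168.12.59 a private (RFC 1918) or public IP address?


RFC 1918 private ranges:
  10.0.0.0/8 (10.0.0.0 - 10.255.255.255)
  172.16.0.0/12 (172.16.0.0 - 172.31.255.255)
  192.168.0.0/16 (192.168.0.0 - 192.168.255.255)
Private (in 192.168.0.0/16)


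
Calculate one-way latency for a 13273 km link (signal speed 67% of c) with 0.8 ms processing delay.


Speed = 0.67 * 3e5 km/s = 201000 km/s
Propagation delay = 13273 / 201000 = 0.066 s = 66.0348 ms
Processing delay = 0.8 ms
Total one-way latency = 66.8348 ms


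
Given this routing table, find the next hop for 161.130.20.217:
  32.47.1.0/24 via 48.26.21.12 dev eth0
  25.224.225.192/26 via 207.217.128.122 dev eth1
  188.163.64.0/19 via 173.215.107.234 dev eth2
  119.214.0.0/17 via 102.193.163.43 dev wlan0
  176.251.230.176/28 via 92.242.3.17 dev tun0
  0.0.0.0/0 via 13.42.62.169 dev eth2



Longest prefix match for 161.130.20.217:
  /24 32.47.1.0: no
  /26 25.224.225.192: no
  /19 188.163.64.0: no
  /17 119.214.0.0: no
  /28 176.251.230.176: no
  /0 0.0.0.0: MATCH
Selected: next-hop 13.42.62.169 via eth2 (matched /0)


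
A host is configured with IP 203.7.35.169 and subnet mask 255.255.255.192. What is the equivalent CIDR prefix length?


Binary: 11111111.11111111.11111111.11000000
Count leading 1s
Prefix: /26


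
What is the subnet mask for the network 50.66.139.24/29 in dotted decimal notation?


/29 means 29 network bits, 3 host bits
Binary: 11111111111111111111111111111000
Mask: 255.255.255.248


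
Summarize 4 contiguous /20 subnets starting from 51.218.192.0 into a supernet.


Original prefix: /20
Number of subnets: 4 = 2^2
New prefix = 20 - 2 = 18
Supernet: 51.218.192.0/18


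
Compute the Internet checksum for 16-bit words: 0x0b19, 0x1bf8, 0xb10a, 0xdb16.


Sum all words (with carry folding):
+ 0x0b19 = 0x0b19
+ 0x1bf8 = 0x2711
+ 0xb10a = 0xd81b
+ 0xdb16 = 0xb332
One's complement: ~0xb332
Checksum = 0x4ccd


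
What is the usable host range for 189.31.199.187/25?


Network: 189.31.199.128
Broadcast: 189.31.199.255
First usable = network + 1
Last usable = broadcast - 1
Range: 189.31.199.129 to 189.31.199.254


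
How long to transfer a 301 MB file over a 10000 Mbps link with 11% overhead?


Effective throughput = 10000 * (1 - 11/100) = 8900 Mbps
File size in Mb = 301 * 8 = 2408 Mb
Time = 2408 / 8900
Time = 0.2706 seconds


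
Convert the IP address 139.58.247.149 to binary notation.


139 = 10001011
58 = 00111010
247 = 11110111
149 = 10010101
Binary: 10001011.00111010.11110111.10010101


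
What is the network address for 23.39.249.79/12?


IP:   00010111.00100111.11111001.01001111
Mask: 11111111.11110000.00000000.00000000
AND operation:
Net:  00010111.00100000.00000000.00000000
Network: 23.32.0.0/12


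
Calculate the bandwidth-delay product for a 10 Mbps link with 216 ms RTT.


BDP = bandwidth * RTT
= 10 Mbps * 216 ms
= 10 * 1e6 * 216 / 1000 bits
= 2160000 bits
= 270000 bytes
= 263.6719 KB
BDP = 2160000 bits (270000 bytes)


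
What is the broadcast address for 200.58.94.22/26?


Network: 200.58.94.0/26
Host bits = 6
Set all host bits to 1:
Broadcast: 200.58.94.63


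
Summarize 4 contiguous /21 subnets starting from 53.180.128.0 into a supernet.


Original prefix: /21
Number of subnets: 4 = 2^2
New prefix = 21 - 2 = 19
Supernet: 53.180.128.0/19


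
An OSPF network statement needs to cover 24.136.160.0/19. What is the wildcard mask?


Subnet mask: 255.255.224.0
Wildcard = 255.255.255.255 - subnet mask
255 - 255 = 0
255 - 255 = 0
255 - 224 = 31
255 - 0 = 255
Wildcard: 0.0.31.255


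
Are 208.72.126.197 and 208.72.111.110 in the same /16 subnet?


Mask: 255.255.0.0
208.72.126.197 AND mask = 208.72.0.0
208.72.111.110 AND mask = 208.72.0.0
Yes, same subnet (208.72.0.0)


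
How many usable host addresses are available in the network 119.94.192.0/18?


Host bits = 32 - 18 = 14
Total addresses = 2^14 = 16384
Usable = total - 2 (network and broadcast)
Usable hosts: 16382


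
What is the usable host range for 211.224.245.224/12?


Network: 211.224.0.0
Broadcast: 211.239.255.255
First usable = network + 1
Last usable = broadcast - 1
Range: 211.224.0.1 to 211.239.255.254


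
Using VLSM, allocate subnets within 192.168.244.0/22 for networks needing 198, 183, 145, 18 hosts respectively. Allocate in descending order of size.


198 hosts -> /24 (254 usable): 192.168.244.0/24
183 hosts -> /24 (254 usable): 192.168.245.0/24
145 hosts -> /24 (254 usable): 192.168.246.0/24
18 hosts -> /27 (30 usable): 192.168.247.0/27
Allocation: 192.168.244.0/24 (198 hosts, 254 usable); 192.168.245.0/24 (183 hosts, 254 usable); 192.168.246.0/24 (145 hosts, 254 usable); 192.168.247.0/27 (18 hosts, 30 usable)


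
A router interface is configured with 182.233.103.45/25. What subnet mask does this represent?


/25 means 25 network bits, 7 host bits
Binary: 11111111111111111111111110000000
Mask: 255.255.255.128


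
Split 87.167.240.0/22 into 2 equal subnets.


New prefix = 22 + 1 = 23
Each subnet has 512 addresses
  87.167.240.0/23
  87.167.242.0/23
Subnets: 87.167.240.0/23, 87.167.242.0/23


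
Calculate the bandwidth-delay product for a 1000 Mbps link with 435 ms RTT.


BDP = bandwidth * RTT
= 1000 Mbps * 435 ms
= 1000 * 1e6 * 435 / 1000 bits
= 435000000 bits
= 54375000 bytes
= 53100.5859 KB
BDP = 435000000 bits (54375000 bytes)


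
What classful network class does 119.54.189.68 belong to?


First octet: 119
Binary: 01110111
0xxxxxxx -> Class A (1-126)
Class A, default mask 255.0.0.0 (/8)


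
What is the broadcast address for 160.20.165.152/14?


Network: 160.20.0.0/14
Host bits = 18
Set all host bits to 1:
Broadcast: 160.23.255.255


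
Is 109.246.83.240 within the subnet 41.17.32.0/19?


Subnet network: 41.17.32.0
Test IP AND mask: 109.246.64.0
No, 109.246.83.240 is not in 41.17.32.0/19


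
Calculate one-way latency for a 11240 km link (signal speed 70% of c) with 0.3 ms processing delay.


Speed = 0.7 * 3e5 km/s = 210000 km/s
Propagation delay = 11240 / 210000 = 0.0535 s = 53.5238 ms
Processing delay = 0.3 ms
Total one-way latency = 53.8238 ms


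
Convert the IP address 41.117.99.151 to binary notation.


41 = 00101001
117 = 01110101
99 = 01100011
151 = 10010111
Binary: 00101001.01110101.01100011.10010111


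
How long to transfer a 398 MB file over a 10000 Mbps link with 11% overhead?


Effective throughput = 10000 * (1 - 11/100) = 8900 Mbps
File size in Mb = 398 * 8 = 3184 Mb
Time = 3184 / 8900
Time = 0.3578 seconds


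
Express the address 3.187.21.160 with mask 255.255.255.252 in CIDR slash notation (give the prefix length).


Binary: 11111111.11111111.11111111.11111100
Count leading 1s
Prefix: /30


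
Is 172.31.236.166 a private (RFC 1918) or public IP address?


RFC 1918 private ranges:
  10.0.0.0/8 (10.0.0.0 - 10.255.255.255)
  172.16.0.0/12 (172.16.0.0 - 172.31.255.255)
  192.168.0.0/16 (192.168.0.0 - 192.168.255.255)
Private (in 172.16.0.0/12)


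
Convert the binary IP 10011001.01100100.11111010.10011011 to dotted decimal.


10011001 = 153
01100100 = 100
11111010 = 250
10011011 = 155
IP: 153.100.250.155


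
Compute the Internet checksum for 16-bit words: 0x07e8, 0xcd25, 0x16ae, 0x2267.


Sum all words (with carry folding):
+ 0x07e8 = 0x07e8
+ 0xcd25 = 0xd50d
+ 0x16ae = 0xebbb
+ 0x2267 = 0x0e23
One's complement: ~0x0e23
Checksum = 0xf1dc


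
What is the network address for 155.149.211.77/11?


IP:   10011011.10010101.11010011.01001101
Mask: 11111111.11100000.00000000.00000000
AND operation:
Net:  10011011.10000000.00000000.00000000
Network: 155.128.0.0/11


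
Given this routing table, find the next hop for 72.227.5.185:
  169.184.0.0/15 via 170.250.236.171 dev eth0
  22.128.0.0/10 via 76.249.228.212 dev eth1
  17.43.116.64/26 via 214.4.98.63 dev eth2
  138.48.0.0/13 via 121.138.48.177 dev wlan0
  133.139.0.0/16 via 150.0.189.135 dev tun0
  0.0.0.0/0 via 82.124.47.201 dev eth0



Longest prefix match for 72.227.5.185:
  /15 169.184.0.0: no
  /10 22.128.0.0: no
  /26 17.43.116.64: no
  /13 138.48.0.0: no
  /16 133.139.0.0: no
  /0 0.0.0.0: MATCH
Selected: next-hop 82.124.47.201 via eth0 (matched /0)


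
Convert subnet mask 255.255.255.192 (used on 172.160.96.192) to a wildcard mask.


Subnet mask: 255.255.255.192
Wildcard = 255.255.255.255 - subnet mask
255 - 255 = 0
255 - 255 = 0
255 - 255 = 0
255 - 192 = 63
Wildcard: 0.0.0.63


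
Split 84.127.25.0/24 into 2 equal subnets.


New prefix = 24 + 1 = 25
Each subnet has 128 addresses
  84.127.25.0/25
  84.127.25.128/25
Subnets: 84.127.25.0/25, 84.127.25.128/25


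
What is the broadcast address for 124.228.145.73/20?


Network: 124.228.144.0/20
Host bits = 12
Set all host bits to 1:
Broadcast: 124.228.159.255


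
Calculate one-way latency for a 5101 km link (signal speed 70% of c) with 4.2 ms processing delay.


Speed = 0.7 * 3e5 km/s = 210000 km/s
Propagation delay = 5101 / 210000 = 0.0243 s = 24.2905 ms
Processing delay = 4.2 ms
Total one-way latency = 28.4905 ms


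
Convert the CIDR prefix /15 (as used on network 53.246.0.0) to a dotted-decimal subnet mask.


/15 means 15 network bits, 17 host bits
Binary: 11111111111111100000000000000000
Mask: 255.254.0.0


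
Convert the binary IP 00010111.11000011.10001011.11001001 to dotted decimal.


00010111 = 23
11000011 = 195
10001011 = 139
11001001 = 201
IP: 23.195.139.201


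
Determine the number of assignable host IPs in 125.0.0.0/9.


Host bits = 32 - 9 = 23
Total addresses = 2^23 = 8388608
Usable = total - 2 (network and broadcast)
Usable hosts: 8388606


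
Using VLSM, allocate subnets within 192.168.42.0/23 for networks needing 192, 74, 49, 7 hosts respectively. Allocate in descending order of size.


192 hosts -> /24 (254 usable): 192.168.42.0/24
74 hosts -> /25 (126 usable): 192.168.43.0/25
49 hosts -> /26 (62 usable): 192.168.43.128/26
7 hosts -> /28 (14 usable): 192.168.43.192/28
Allocation: 192.168.42.0/24 (192 hosts, 254 usable); 192.168.43.0/25 (74 hosts, 126 usable); 192.168.43.128/26 (49 hosts, 62 usable); 192.168.43.192/28 (7 hosts, 14 usable)


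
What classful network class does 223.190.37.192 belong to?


First octet: 223
Binary: 11011111
110xxxxx -> Class C (192-223)
Class C, default mask 255.255.255.0 (/24)


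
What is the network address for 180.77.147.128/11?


IP:   10110100.01001101.10010011.10000000
Mask: 11111111.11100000.00000000.00000000
AND operation:
Net:  10110100.01000000.00000000.00000000
Network: 180.64.0.0/11


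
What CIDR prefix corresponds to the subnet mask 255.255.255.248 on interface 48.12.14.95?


Binary: 11111111.11111111.11111111.11111000
Count leading 1s
Prefix: /29


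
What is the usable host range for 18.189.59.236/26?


Network: 18.189.59.192
Broadcast: 18.189.59.255
First usable = network + 1
Last usable = broadcast - 1
Range: 18.189.59.193 to 18.189.59.254


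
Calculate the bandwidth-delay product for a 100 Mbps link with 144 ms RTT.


BDP = bandwidth * RTT
= 100 Mbps * 144 ms
= 100 * 1e6 * 144 / 1000 bits
= 14400000 bits
= 1800000 bytes
= 1757.8125 KB
BDP = 14400000 bits (1800000 bytes)


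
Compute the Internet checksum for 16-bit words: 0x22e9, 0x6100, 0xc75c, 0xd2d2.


Sum all words (with carry folding):
+ 0x22e9 = 0x22e9
+ 0x6100 = 0x83e9
+ 0xc75c = 0x4b46
+ 0xd2d2 = 0x1e19
One's complement: ~0x1e19
Checksum = 0xe1e6


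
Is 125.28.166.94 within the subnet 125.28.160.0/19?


Subnet network: 125.28.160.0
Test IP AND mask: 125.28.160.0
Yes, 125.28.166.94 is in 125.28.160.0/19


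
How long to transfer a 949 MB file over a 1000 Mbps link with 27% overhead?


Effective throughput = 1000 * (1 - 27/100) = 730 Mbps
File size in Mb = 949 * 8 = 7592 Mb
Time = 7592 / 730
Time = 10.4 seconds


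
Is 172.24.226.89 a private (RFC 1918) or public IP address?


RFC 1918 private ranges:
  10.0.0.0/8 (10.0.0.0 - 10.255.255.255)
  172.16.0.0/12 (172.16.0.0 - 172.31.255.255)
  192.168.0.0/16 (192.168.0.0 - 192.168.255.255)
Private (in 172.16.0.0/12)


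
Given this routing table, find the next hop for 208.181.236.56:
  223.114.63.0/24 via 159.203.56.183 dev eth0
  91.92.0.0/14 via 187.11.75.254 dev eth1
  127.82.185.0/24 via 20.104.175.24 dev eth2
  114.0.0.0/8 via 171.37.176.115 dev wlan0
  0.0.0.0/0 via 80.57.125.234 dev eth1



Longest prefix match for 208.181.236.56:
  /24 223.114.63.0: no
  /14 91.92.0.0: no
  /24 127.82.185.0: no
  /8 114.0.0.0: no
  /0 0.0.0.0: MATCH
Selected: next-hop 80.57.125.234 via eth1 (matched /0)


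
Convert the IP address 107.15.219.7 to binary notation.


107 = 01101011
15 = 00001111
219 = 11011011
7 = 00000111
Binary: 01101011.00001111.11011011.00000111


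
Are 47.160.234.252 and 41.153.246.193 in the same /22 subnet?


Mask: 255.255.252.0
47.160.234.252 AND mask = 47.160.232.0
41.153.246.193 AND mask = 41.153.244.0
No, different subnets (47.160.232.0 vs 41.153.244.0)


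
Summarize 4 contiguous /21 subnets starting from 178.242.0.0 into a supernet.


Original prefix: /21
Number of subnets: 4 = 2^2
New prefix = 21 - 2 = 19
Supernet: 178.242.0.0/19


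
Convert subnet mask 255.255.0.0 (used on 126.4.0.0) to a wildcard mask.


Subnet mask: 255.255.0.0
Wildcard = 255.255.255.255 - subnet mask
255 - 255 = 0
255 - 255 = 0
255 - 0 = 255
255 - 0 = 255
Wildcard: 0.0.255.255


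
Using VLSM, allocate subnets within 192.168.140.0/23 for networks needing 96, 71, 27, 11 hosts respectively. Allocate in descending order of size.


96 hosts -> /25 (126 usable): 192.168.140.0/25
71 hosts -> /25 (126 usable): 192.168.140.128/25
27 hosts -> /27 (30 usable): 192.168.141.0/27
11 hosts -> /28 (14 usable): 192.168.141.32/28
Allocation: 192.168.140.0/25 (96 hosts, 126 usable); 192.168.140.128/25 (71 hosts, 126 usable); 192.168.141.0/27 (27 hosts, 30 usable); 192.168.141.32/28 (11 hosts, 14 usable)


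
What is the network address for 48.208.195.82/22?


IP:   00110000.11010000.11000011.01010010
Mask: 11111111.11111111.11111100.00000000
AND operation:
Net:  00110000.11010000.11000000.00000000
Network: 48.208.192.0/22


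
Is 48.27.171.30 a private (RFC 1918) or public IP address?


RFC 1918 private ranges:
  10.0.0.0/8 (10.0.0.0 - 10.255.255.255)
  172.16.0.0/12 (172.16.0.0 - 172.31.255.255)
  192.168.0.0/16 (192.168.0.0 - 192.168.255.255)
Public (not in any RFC 1918 range)


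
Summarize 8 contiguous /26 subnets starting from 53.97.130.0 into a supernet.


Original prefix: /26
Number of subnets: 8 = 2^3
New prefix = 26 - 3 = 23
Supernet: 53.97.130.0/23


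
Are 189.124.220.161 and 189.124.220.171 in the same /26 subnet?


Mask: 255.255.255.192
189.124.220.161 AND mask = 189.124.220.128
189.124.220.171 AND mask = 189.124.220.128
Yes, same subnet (189.124.220.128)


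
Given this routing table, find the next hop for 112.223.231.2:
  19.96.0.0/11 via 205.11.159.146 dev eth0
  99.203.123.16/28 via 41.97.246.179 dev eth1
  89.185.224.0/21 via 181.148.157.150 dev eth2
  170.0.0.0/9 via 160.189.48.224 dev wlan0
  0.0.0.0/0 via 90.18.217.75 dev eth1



Longest prefix match for 112.223.231.2:
  /11 19.96.0.0: no
  /28 99.203.123.16: no
  /21 89.185.224.0: no
  /9 170.0.0.0: no
  /0 0.0.0.0: MATCH
Selected: next-hop 90.18.217.75 via eth1 (matched /0)


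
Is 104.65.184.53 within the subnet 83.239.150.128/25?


Subnet network: 83.239.150.128
Test IP AND mask: 104.65.184.0
No, 104.65.184.53 is not in 83.239.150.128/25


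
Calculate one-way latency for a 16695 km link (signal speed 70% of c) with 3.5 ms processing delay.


Speed = 0.7 * 3e5 km/s = 210000 km/s
Propagation delay = 16695 / 210000 = 0.0795 s = 79.5 ms
Processing delay = 3.5 ms
Total one-way latency = 83 ms


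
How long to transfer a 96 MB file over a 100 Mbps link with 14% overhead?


Effective throughput = 100 * (1 - 14/100) = 86 Mbps
File size in Mb = 96 * 8 = 768 Mb
Time = 768 / 86
Time = 8.9302 seconds


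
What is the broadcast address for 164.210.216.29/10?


Network: 164.192.0.0/10
Host bits = 22
Set all host bits to 1:
Broadcast: 164.255.255.255


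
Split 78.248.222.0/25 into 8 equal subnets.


New prefix = 25 + 3 = 28
Each subnet has 16 addresses
  78.248.222.0/28
  78.248.222.16/28
  78.248.222.32/28
  78.248.222.48/28
  78.248.222.64/28
  78.248.222.80/28
  78.248.222.96/28
  78.248.222.112/28
Subnets: 78.248.222.0/28, 78.248.222.16/28, 78.248.222.32/28, 78.248.222.48/28, 78.248.222.64/28, 78.248.222.80/28, 78.248.222.96/28, 78.248.222.112/28


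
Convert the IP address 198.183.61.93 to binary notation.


198 = 11000110
183 = 10110111
61 = 00111101
93 = 01011101
Binary: 11000110.10110111.00111101.01011101


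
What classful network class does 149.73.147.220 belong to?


First octet: 149
Binary: 10010101
10xxxxxx -> Class B (128-191)
Class B, default mask 255.255.0.0 (/16)


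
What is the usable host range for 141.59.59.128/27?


Network: 141.59.59.128
Broadcast: 141.59.59.159
First usable = network + 1
Last usable = broadcast - 1
Range: 141.59.59.129 to 141.59.59.158


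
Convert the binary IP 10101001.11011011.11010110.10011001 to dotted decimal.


10101001 = 169
11011011 = 219
11010110 = 214
10011001 = 153
IP: 169.219.214.153


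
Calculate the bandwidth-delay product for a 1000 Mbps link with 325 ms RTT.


BDP = bandwidth * RTT
= 1000 Mbps * 325 ms
= 1000 * 1e6 * 325 / 1000 bits
= 325000000 bits
= 40625000 bytes
= 39672.8516 KB
BDP = 325000000 bits (40625000 bytes)


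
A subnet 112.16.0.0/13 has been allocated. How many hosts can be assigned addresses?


Host bits = 32 - 13 = 19
Total addresses = 2^19 = 524288
Usable = total - 2 (network and broadcast)
Usable hosts: 524286


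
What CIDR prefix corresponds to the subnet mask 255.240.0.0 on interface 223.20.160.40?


Binary: 11111111.11110000.00000000.00000000
Count leading 1s
Prefix: /12


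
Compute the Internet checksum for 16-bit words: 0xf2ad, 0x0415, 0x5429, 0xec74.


Sum all words (with carry folding):
+ 0xf2ad = 0xf2ad
+ 0x0415 = 0xf6c2
+ 0x5429 = 0x4aec
+ 0xec74 = 0x3761
One's complement: ~0x3761
Checksum = 0xc89e


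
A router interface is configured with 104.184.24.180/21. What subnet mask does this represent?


/21 means 21 network bits, 11 host bits
Binary: 11111111111111111111100000000000
Mask: 255.255.248.0


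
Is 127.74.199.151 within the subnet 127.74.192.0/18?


Subnet network: 127.74.192.0
Test IP AND mask: 127.74.192.0
Yes, 127.74.199.151 is in 127.74.192.0/18


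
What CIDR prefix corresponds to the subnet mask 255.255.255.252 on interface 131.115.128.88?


Binary: 11111111.11111111.11111111.11111100
Count leading 1s
Prefix: /30


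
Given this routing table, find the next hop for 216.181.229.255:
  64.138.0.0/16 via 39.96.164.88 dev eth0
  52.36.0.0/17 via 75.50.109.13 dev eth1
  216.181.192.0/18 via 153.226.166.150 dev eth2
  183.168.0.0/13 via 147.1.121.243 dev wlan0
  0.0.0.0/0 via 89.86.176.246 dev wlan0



Longest prefix match for 216.181.229.255:
  /16 64.138.0.0: no
  /17 52.36.0.0: no
  /18 216.181.192.0: MATCH
  /13 183.168.0.0: no
  /0 0.0.0.0: MATCH
Selected: next-hop 153.226.166.150 via eth2 (matched /18)


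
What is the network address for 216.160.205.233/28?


IP:   11011000.10100000.11001101.11101001
Mask: 11111111.11111111.11111111.11110000
AND operation:
Net:  11011000.10100000.11001101.11100000
Network: 216.160.205.224/28


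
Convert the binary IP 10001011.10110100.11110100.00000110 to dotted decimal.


10001011 = 139
10110100 = 180
11110100 = 244
00000110 = 6
IP: 139.180.244.6


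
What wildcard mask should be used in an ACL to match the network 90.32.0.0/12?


Subnet mask: 255.240.0.0
Wildcard = 255.255.255.255 - subnet mask
255 - 255 = 0
255 - 240 = 15
255 - 0 = 255
255 - 0 = 255
Wildcard: 0.15.255.255


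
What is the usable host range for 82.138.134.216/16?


Network: 82.138.0.0
Broadcast: 82.138.255.255
First usable = network + 1
Last usable = broadcast - 1
Range: 82.138.0.1 to 82.138.255.254


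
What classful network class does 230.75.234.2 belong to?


First octet: 230
Binary: 11100110
1110xxxx -> Class D (224-239)
Class D (multicast), default mask N/A


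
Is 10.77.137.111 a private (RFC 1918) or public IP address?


RFC 1918 private ranges:
  10.0.0.0/8 (10.0.0.0 - 10.255.255.255)
  172.16.0.0/12 (172.16.0.0 - 172.31.255.255)
  192.168.0.0/16 (192.168.0.0 - 192.168.255.255)
Private (in 10.0.0.0/8)


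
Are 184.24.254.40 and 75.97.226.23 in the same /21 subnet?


Mask: 255.255.248.0
184.24.254.40 AND mask = 184.24.248.0
75.97.226.23 AND mask = 75.97.224.0
No, different subnets (184.24.248.0 vs 75.97.224.0)


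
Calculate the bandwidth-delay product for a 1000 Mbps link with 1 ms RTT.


BDP = bandwidth * RTT
= 1000 Mbps * 1 ms
= 1000 * 1e6 * 1 / 1000 bits
= 1000000 bits
= 125000 bytes
= 122.0703 KB
BDP = 1000000 bits (125000 bytes)


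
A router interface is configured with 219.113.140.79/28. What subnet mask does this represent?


/28 means 28 network bits, 4 host bits
Binary: 11111111111111111111111111110000
Mask: 255.255.255.240


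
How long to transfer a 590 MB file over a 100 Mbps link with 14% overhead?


Effective throughput = 100 * (1 - 14/100) = 86 Mbps
File size in Mb = 590 * 8 = 4720 Mb
Time = 4720 / 86
Time = 54.8837 seconds


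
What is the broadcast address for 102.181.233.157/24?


Network: 102.181.233.0/24
Host bits = 8
Set all host bits to 1:
Broadcast: 102.181.233.255


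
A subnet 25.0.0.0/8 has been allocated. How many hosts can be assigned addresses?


Host bits = 32 - 8 = 24
Total addresses = 2^24 = 16777216
Usable = total - 2 (network and broadcast)
Usable hosts: 16777214


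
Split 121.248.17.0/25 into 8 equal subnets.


New prefix = 25 + 3 = 28
Each subnet has 16 addresses
  121.248.17.0/28
  121.248.17.16/28
  121.248.17.32/28
  121.248.17.48/28
  121.248.17.64/28
  121.248.17.80/28
  121.248.17.96/28
  121.248.17.112/28
Subnets: 121.248.17.0/28, 121.248.17.16/28, 121.248.17.32/28, 121.248.17.48/28, 121.248.17.64/28, 121.248.17.80/28, 121.248.17.96/28, 121.248.17.112/28


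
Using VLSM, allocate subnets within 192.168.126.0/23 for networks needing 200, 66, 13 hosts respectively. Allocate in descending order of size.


200 hosts -> /24 (254 usable): 192.168.126.0/24
66 hosts -> /25 (126 usable): 192.168.127.0/25
13 hosts -> /28 (14 usable): 192.168.127.128/28
Allocation: 192.168.126.0/24 (200 hosts, 254 usable); 192.168.127.0/25 (66 hosts, 126 usable); 192.168.127.128/28 (13 hosts, 14 usable)


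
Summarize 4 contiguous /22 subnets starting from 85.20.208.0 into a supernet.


Original prefix: /22
Number of subnets: 4 = 2^2
New prefix = 22 - 2 = 20
Supernet: 85.20.208.0/20


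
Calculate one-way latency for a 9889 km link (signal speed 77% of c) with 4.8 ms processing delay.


Speed = 0.77 * 3e5 km/s = 231000 km/s
Propagation delay = 9889 / 231000 = 0.0428 s = 42.8095 ms
Processing delay = 4.8 ms
Total one-way latency = 47.6095 ms


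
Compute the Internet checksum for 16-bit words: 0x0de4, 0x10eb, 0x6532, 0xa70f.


Sum all words (with carry folding):
+ 0x0de4 = 0x0de4
+ 0x10eb = 0x1ecf
+ 0x6532 = 0x8401
+ 0xa70f = 0x2b11
One's complement: ~0x2b11
Checksum = 0xd4ee


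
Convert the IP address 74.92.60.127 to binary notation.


74 = 01001010
92 = 01011100
60 = 00111100
127 = 01111111
Binary: 01001010.01011100.00111100.01111111


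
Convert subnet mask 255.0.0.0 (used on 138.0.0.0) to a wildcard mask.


Subnet mask: 255.0.0.0
Wildcard = 255.255.255.255 - subnet mask
255 - 255 = 0
255 - 0 = 255
255 - 0 = 255
255 - 0 = 255
Wildcard: 0.255.255.255


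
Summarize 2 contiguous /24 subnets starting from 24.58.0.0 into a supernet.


Original prefix: /24
Number of subnets: 2 = 2^1
New prefix = 24 - 1 = 23
Supernet: 24.58.0.0/23


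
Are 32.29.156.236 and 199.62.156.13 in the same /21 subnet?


Mask: 255.255.248.0
32.29.156.236 AND mask = 32.29.152.0
199.62.156.13 AND mask = 199.62.152.0
No, different subnets (32.29.152.0 vs 199.62.152.0)


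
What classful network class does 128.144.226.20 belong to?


First octet: 128
Binary: 10000000
10xxxxxx -> Class B (128-191)
Class B, default mask 255.255.0.0 (/16)


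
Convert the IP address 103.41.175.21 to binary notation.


103 = 01100111
41 = 00101001
175 = 10101111
21 = 00010101
Binary: 01100111.00101001.10101111.00010101


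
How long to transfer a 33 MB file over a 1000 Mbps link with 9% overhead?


Effective throughput = 1000 * (1 - 9/100) = 910 Mbps
File size in Mb = 33 * 8 = 264 Mb
Time = 264 / 910
Time = 0.2901 seconds


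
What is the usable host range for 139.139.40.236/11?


Network: 139.128.0.0
Broadcast: 139.159.255.255
First usable = network + 1
Last usable = broadcast - 1
Range: 139.128.0.1 to 139.159.255.254


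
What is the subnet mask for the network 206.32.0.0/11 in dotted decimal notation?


/11 means 11 network bits, 21 host bits
Binary: 11111111111000000000000000000000
Mask: 255.224.0.0


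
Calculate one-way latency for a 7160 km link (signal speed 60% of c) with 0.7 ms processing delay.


Speed = 0.6 * 3e5 km/s = 180000 km/s
Propagation delay = 7160 / 180000 = 0.0398 s = 39.7778 ms
Processing delay = 0.7 ms
Total one-way latency = 40.4778 ms


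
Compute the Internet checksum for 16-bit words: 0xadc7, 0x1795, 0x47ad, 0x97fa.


Sum all words (with carry folding):
+ 0xadc7 = 0xadc7
+ 0x1795 = 0xc55c
+ 0x47ad = 0x0d0a
+ 0x97fa = 0xa504
One's complement: ~0xa504
Checksum = 0x5afb


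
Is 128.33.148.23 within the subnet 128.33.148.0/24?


Subnet network: 128.33.148.0
Test IP AND mask: 128.33.148.0
Yes, 128.33.148.23 is in 128.33.148.0/24


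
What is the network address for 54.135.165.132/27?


IP:   00110110.10000111.10100101.10000100
Mask: 11111111.11111111.11111111.11100000
AND operation:
Net:  00110110.10000111.10100101.10000000
Network: 54.135.165.128/27


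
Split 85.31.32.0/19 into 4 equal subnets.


New prefix = 19 + 2 = 21
Each subnet has 2048 addresses
  85.31.32.0/21
  85.31.40.0/21
  85.31.48.0/21
  85.31.56.0/21
Subnets: 85.31.32.0/21, 85.31.40.0/21, 85.31.48.0/21, 85.31.56.0/21


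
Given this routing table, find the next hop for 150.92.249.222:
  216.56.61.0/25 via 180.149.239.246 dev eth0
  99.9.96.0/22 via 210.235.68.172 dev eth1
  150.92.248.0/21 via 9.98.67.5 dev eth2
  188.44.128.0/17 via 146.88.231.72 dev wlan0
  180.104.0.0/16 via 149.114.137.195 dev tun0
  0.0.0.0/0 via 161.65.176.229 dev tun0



Longest prefix match for 150.92.249.222:
  /25 216.56.61.0: no
  /22 99.9.96.0: no
  /21 150.92.248.0: MATCH
  /17 188.44.128.0: no
  /16 180.104.0.0: no
  /0 0.0.0.0: MATCH
Selected: next-hop 9.98.67.5 via eth2 (matched /21)


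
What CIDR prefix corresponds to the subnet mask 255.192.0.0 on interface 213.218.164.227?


Binary: 11111111.11000000.00000000.00000000
Count leading 1s
Prefix: /10


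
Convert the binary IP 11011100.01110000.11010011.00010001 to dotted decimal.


11011100 = 220
01110000 = 112
11010011 = 211
00010001 = 17
IP: 220.112.211.17


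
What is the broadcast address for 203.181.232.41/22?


Network: 203.181.232.0/22
Host bits = 10
Set all host bits to 1:
Broadcast: 203.181.235.255


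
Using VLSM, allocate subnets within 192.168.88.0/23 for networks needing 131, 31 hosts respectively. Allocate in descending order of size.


131 hosts -> /24 (254 usable): 192.168.88.0/24
31 hosts -> /26 (62 usable): 192.168.89.0/26
Allocation: 192.168.88.0/24 (131 hosts, 254 usable); 192.168.89.0/26 (31 hosts, 62 usable)


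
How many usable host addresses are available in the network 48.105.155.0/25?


Host bits = 32 - 25 = 7
Total addresses = 2^7 = 128
Usable = total - 2 (network and broadcast)
Usable hosts: 126


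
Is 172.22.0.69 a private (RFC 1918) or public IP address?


RFC 1918 private ranges:
  10.0.0.0/8 (10.0.0.0 - 10.255.255.255)
  172.16.0.0/12 (172.16.0.0 - 172.31.255.255)
  192.168.0.0/16 (192.168.0.0 - 192.168.255.255)
Private (in 172.16.0.0/12)


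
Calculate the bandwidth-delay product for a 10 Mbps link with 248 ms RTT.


BDP = bandwidth * RTT
= 10 Mbps * 248 ms
= 10 * 1e6 * 248 / 1000 bits
= 2480000 bits
= 310000 bytes
= 302.7344 KB
BDP = 2480000 bits (310000 bytes)


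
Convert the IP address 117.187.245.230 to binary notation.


117 = 01110101
187 = 10111011
245 = 11110101
230 = 11100110
Binary: 01110101.10111011.11110101.11100110


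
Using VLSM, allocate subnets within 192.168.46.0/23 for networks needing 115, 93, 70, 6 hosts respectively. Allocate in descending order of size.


115 hosts -> /25 (126 usable): 192.168.46.0/25
93 hosts -> /25 (126 usable): 192.168.46.128/25
70 hosts -> /25 (126 usable): 192.168.47.0/25
6 hosts -> /29 (6 usable): 192.168.47.128/29
Allocation: 192.168.46.0/25 (115 hosts, 126 usable); 192.168.46.128/25 (93 hosts, 126 usable); 192.168.47.0/25 (70 hosts, 126 usable); 192.168.47.128/29 (6 hosts, 6 usable)


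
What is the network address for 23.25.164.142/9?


IP:   00010111.00011001.10100100.10001110
Mask: 11111111.10000000.00000000.00000000
AND operation:
Net:  00010111.00000000.00000000.00000000
Network: 23.0.0.0/9


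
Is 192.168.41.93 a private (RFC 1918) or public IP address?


RFC 1918 private ranges:
  10.0.0.0/8 (10.0.0.0 - 10.255.255.255)
  172.16.0.0/12 (172.16.0.0 - 172.31.255.255)
  192.168.0.0/16 (192.168.0.0 - 192.168.255.255)
Private (in 192.168.0.0/16)


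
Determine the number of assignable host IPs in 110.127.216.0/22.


Host bits = 32 - 22 = 10
Total addresses = 2^10 = 1024
Usable = total - 2 (network and broadcast)
Usable hosts: 1022


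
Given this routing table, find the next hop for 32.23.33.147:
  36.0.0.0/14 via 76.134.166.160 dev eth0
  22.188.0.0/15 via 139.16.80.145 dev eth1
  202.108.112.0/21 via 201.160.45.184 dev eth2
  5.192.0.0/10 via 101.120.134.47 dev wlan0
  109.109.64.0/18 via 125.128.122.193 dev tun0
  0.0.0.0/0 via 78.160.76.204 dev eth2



Longest prefix match for 32.23.33.147:
  /14 36.0.0.0: no
  /15 22.188.0.0: no
  /21 202.108.112.0: no
  /10 5.192.0.0: no
  /18 109.109.64.0: no
  /0 0.0.0.0: MATCH
Selected: next-hop 78.160.76.204 via eth2 (matched /0)


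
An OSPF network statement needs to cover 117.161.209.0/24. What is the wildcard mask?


Subnet mask: 255.255.255.0
Wildcard = 255.255.255.255 - subnet mask
255 - 255 = 0
255 - 255 = 0
255 - 255 = 0
255 - 0 = 255
Wildcard: 0.0.0.255


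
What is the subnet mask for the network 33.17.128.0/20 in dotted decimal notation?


/20 means 20 network bits, 12 host bits
Binary: 11111111111111111111000000000000
Mask: 255.255.240.0
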